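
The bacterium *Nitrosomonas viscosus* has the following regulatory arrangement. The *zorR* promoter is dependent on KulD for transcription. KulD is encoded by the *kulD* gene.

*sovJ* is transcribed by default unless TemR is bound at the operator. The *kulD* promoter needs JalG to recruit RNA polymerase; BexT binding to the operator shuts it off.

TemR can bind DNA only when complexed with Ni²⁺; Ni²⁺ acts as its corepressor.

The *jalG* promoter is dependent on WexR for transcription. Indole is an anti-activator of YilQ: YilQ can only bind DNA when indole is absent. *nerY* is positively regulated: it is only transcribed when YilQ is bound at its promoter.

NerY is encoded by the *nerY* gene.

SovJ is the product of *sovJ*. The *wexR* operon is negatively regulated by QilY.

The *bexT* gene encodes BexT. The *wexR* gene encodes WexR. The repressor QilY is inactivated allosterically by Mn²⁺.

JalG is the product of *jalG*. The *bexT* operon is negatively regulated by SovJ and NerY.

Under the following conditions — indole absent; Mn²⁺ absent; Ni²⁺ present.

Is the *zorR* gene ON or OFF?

Mn²⁺ is absent, so QilY is active.
With repressor QilY bound, *wexR* is not transcribed.
So WexR is not produced.
Required activator WexR is absent, so *jalG* is not transcribed.
So JalG is not produced.
Ni²⁺ is present, so TemR is active.
With repressor TemR bound, *sovJ* is not transcribed.
So SovJ is not produced.
Indole is absent, so YilQ is active.
No repressor is bound and YilQ is active, so *nerY* is transcribed.
So NerY is produced and active.
With repressor NerY bound, *bexT* is not transcribed.
So BexT is not produced.
Required activator JalG is absent, so *kulD* is not transcribed.
So KulD is not produced.
Required activator KulD is absent, so *zorR* is not transcribed.

OFF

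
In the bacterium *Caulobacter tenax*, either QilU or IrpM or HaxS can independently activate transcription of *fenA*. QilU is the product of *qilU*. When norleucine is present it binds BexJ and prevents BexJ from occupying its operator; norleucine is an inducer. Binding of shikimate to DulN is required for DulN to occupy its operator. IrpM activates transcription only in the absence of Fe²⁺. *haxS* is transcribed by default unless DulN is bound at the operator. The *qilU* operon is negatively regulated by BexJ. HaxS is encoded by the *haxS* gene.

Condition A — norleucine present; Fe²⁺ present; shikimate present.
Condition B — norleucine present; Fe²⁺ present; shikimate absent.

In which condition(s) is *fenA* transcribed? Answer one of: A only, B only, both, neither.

both

Condition A:
Norleucine is present, so BexJ is inactive.
With no repressor bound, *qilU* is transcribed.
So QilU is produced and active.
Fe²⁺ is present, so IrpM is inactive.
Shikimate is present, so DulN is active.
With repressor DulN bound, *haxS* is not transcribed.
So HaxS is not produced.
Activator QilU is present, so *fenA* is transcribed.
→ *fenA* is ON in A.
Condition B:
Norleucine is present, so BexJ is inactive.
With no repressor bound, *qilU* is transcribed.
So QilU is produced and active.
Fe²⁺ is present, so IrpM is inactive.
Shikimate is absent, so DulN is inactive.
With no repressor bound, *haxS* is transcribed.
So HaxS is produced and active.
Activator QilU is present, so *fenA* is transcribed.
→ *fenA* is ON in B.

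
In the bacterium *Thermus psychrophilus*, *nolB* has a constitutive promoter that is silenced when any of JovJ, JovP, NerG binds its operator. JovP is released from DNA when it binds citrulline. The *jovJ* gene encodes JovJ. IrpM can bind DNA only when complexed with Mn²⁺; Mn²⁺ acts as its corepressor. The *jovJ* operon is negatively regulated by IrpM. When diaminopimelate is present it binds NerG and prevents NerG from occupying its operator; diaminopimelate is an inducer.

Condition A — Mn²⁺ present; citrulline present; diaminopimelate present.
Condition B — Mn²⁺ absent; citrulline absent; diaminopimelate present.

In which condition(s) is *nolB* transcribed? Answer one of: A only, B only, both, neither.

A only

Condition A:
Mn²⁺ is present, so IrpM is active.
With repressor IrpM bound, *jovJ* is not transcribed.
So JovJ is not produced.
Citrulline is present, so JovP is inactive.
Diaminopimelate is present, so NerG is inactive.
With no repressor bound, *nolB* is transcribed.
→ *nolB* is ON in A.
Condition B:
Mn²⁺ is absent, so IrpM is inactive.
With no repressor bound, *jovJ* is transcribed.
So JovJ is produced and active.
Citrulline is absent, so JovP is active.
Diaminopimelate is present, so NerG is inactive.
With repressor JovJ bound, *nolB* is not transcribed.
→ *nolB* is OFF in B.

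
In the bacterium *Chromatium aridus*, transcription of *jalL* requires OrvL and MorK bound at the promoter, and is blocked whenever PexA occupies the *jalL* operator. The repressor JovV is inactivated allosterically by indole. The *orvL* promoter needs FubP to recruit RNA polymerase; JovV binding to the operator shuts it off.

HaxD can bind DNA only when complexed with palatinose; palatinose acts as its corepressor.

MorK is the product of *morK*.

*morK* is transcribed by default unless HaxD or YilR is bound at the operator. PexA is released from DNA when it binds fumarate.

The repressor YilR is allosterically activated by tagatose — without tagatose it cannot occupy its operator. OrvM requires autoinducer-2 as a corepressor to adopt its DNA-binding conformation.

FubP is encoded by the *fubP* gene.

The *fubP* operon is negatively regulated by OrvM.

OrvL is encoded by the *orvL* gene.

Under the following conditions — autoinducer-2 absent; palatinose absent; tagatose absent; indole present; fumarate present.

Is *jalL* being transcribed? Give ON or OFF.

Autoinducer-2 is absent, so OrvM is inactive.
With no repressor bound, *fubP* is transcribed.
So FubP is produced and active.
Indole is present, so JovV is inactive.
No repressor is bound and FubP is active, so *orvL* is transcribed.
So OrvL is produced and active.
Palatinose is absent, so HaxD is inactive.
Tagatose is absent, so YilR is inactive.
With no repressor bound, *morK* is transcribed.
So MorK is produced and active.
Fumarate is present, so PexA is inactive.
No repressor is bound and OrvL and MorK are active, so *jalL* is transcribed.

ON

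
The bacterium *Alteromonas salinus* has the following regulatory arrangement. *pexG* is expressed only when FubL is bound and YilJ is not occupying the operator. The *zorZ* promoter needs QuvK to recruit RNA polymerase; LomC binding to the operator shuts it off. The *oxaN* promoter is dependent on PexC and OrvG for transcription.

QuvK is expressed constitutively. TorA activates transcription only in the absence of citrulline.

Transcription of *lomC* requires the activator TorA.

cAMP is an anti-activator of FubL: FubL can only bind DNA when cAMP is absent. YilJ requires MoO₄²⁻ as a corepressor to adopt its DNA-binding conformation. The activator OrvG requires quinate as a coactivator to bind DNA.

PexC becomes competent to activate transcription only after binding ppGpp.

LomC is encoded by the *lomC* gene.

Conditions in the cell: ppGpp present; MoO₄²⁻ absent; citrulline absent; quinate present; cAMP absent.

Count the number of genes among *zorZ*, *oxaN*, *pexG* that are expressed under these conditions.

2

Citrulline is absent, so TorA is active.
No repressor is bound and TorA is active, so *lomC* is transcribed.
So LomC is produced and active.
QuvK is produced constitutively and is active.
With repressor LomC bound, *zorZ* is not transcribed.
→ *zorZ* is OFF.
ppGpp is present, so PexC is active.
Quinate is present, so OrvG is active.
No repressor is bound and PexC and OrvG are active, so *oxaN* is transcribed.
→ *oxaN* is ON.
cAMP is absent, so FubL is active.
MoO₄²⁻ is absent, so YilJ is inactive.
No repressor is bound and FubL is active, so *pexG* is transcribed.
→ *pexG* is ON.
2 of the 3 genes are transcribed.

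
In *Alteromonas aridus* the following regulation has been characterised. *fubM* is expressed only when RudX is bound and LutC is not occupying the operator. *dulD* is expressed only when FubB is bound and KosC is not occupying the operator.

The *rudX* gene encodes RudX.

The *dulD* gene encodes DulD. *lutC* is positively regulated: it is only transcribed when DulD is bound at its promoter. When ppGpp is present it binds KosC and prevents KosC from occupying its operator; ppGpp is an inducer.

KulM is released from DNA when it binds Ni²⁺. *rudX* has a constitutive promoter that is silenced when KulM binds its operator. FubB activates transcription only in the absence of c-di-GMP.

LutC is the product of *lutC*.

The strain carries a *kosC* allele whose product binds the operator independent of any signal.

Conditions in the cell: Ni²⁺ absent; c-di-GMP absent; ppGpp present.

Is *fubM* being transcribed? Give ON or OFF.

c-di-GMP is absent, so FubB is active.
KosC is constitutively active in this strain.
With repressor KosC bound, *dulD* is not transcribed.
So DulD is not produced.
Required activator DulD is absent, so *lutC* is not transcribed.
So LutC is not produced.
Ni²⁺ is absent, so KulM is active.
With repressor KulM bound, *rudX* is not transcribed.
So RudX is not produced.
Required activator RudX is absent, so *fubM* is not transcribed.

OFF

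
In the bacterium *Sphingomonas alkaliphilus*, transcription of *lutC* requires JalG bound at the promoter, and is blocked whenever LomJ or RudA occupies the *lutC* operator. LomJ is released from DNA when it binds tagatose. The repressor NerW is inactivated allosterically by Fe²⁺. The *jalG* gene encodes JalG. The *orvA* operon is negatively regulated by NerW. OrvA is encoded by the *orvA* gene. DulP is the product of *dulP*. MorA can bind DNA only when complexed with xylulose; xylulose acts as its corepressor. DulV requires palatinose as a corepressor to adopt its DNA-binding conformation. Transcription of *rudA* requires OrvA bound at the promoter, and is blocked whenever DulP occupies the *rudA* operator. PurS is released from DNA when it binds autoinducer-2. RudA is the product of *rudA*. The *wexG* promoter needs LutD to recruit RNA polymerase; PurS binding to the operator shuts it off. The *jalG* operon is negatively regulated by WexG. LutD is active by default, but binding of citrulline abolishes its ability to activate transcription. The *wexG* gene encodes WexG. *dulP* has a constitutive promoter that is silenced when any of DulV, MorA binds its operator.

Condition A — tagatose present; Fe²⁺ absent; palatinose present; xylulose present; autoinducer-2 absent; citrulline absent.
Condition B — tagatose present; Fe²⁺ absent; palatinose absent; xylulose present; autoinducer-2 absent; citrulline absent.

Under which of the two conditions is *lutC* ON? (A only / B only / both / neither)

Condition A:
Tagatose is present, so LomJ is inactive.
Fe²⁺ is absent, so NerW is active.
With repressor NerW bound, *orvA* is not transcribed.
So OrvA is not produced.
Palatinose is present, so DulV is active.
Xylulose is present, so MorA is active.
With repressor DulV bound, *dulP* is not transcribed.
So DulP is not produced.
Required activator OrvA is absent, so *rudA* is not transcribed.
So RudA is not produced.
Autoinducer-2 is absent, so PurS is active.
Citrulline is absent, so LutD is active.
With repressor PurS bound, *wexG* is not transcribed.
So WexG is not produced.
With no repressor bound, *jalG* is transcribed.
So JalG is produced and active.
No repressor is bound and JalG is active, so *lutC* is transcribed.
→ *lutC* is ON in A.
Condition B:
Tagatose is present, so LomJ is inactive.
Fe²⁺ is absent, so NerW is active.
With repressor NerW bound, *orvA* is not transcribed.
So OrvA is not produced.
Palatinose is absent, so DulV is inactive.
Xylulose is present, so MorA is active.
With repressor MorA bound, *dulP* is not transcribed.
So DulP is not produced.
Required activator OrvA is absent, so *rudA* is not transcribed.
So RudA is not produced.
Autoinducer-2 is absent, so PurS is active.
Citrulline is absent, so LutD is active.
With repressor PurS bound, *wexG* is not transcribed.
So WexG is not produced.
With no repressor bound, *jalG* is transcribed.
So JalG is produced and active.
No repressor is bound and JalG is active, so *lutC* is transcribed.
→ *lutC* is ON in B.

both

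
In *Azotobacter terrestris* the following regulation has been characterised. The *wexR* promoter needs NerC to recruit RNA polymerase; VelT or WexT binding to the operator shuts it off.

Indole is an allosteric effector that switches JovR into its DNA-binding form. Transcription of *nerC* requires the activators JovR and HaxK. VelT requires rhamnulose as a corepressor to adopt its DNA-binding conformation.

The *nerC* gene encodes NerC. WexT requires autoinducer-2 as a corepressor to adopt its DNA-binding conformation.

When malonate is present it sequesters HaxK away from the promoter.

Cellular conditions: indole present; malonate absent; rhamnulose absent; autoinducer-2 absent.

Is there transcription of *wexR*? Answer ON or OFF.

Rhamnulose is absent, so VelT is inactive.
Autoinducer-2 is absent, so WexT is inactive.
Indole is present, so JovR is active.
Malonate is absent, so HaxK is active.
No repressor is bound and JovR and HaxK are active, so *nerC* is transcribed.
So NerC is produced and active.
No repressor is bound and NerC is active, so *wexR* is transcribed.

ON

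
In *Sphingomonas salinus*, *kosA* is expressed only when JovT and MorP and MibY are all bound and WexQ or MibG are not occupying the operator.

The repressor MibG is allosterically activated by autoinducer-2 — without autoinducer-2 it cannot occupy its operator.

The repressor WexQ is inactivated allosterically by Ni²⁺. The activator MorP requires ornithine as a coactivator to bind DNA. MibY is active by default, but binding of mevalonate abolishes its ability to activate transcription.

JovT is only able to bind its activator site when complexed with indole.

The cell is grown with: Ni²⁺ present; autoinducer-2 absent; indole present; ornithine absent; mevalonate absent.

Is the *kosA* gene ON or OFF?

OFF

Ni²⁺ is present, so WexQ is inactive.
Indole is present, so JovT is active.
Ornithine is absent, so MorP is inactive.
Autoinducer-2 is absent, so MibG is inactive.
Mevalonate is absent, so MibY is active.
Required activator MorP is absent, so *kosA* is not transcribed.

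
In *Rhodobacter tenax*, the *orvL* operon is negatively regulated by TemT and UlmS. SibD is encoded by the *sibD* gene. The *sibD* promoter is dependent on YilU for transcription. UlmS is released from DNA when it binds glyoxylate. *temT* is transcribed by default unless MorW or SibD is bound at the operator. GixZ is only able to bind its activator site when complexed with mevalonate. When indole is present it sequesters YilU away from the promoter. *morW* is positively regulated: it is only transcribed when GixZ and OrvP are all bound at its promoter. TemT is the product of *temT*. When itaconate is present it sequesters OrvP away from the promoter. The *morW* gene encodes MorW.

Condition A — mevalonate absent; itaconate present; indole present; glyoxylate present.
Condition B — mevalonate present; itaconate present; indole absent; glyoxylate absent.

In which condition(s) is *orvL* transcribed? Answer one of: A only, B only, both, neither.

neither

Condition A:
Mevalonate is absent, so GixZ is inactive.
Itaconate is present, so OrvP is inactive.
Required activator GixZ is absent, so *morW* is not transcribed.
So MorW is not produced.
Indole is present, so YilU is inactive.
Required activator YilU is absent, so *sibD* is not transcribed.
So SibD is not produced.
With no repressor bound, *temT* is transcribed.
So TemT is produced and active.
Glyoxylate is present, so UlmS is inactive.
With repressor TemT bound, *orvL* is not transcribed.
→ *orvL* is OFF in A.
Condition B:
Mevalonate is present, so GixZ is active.
Itaconate is present, so OrvP is inactive.
Required activator OrvP is absent, so *morW* is not transcribed.
So MorW is not produced.
Indole is absent, so YilU is active.
No repressor is bound and YilU is active, so *sibD* is transcribed.
So SibD is produced and active.
With repressor SibD bound, *temT* is not transcribed.
So TemT is not produced.
Glyoxylate is absent, so UlmS is active.
With repressor UlmS bound, *orvL* is not transcribed.
→ *orvL* is OFF in B.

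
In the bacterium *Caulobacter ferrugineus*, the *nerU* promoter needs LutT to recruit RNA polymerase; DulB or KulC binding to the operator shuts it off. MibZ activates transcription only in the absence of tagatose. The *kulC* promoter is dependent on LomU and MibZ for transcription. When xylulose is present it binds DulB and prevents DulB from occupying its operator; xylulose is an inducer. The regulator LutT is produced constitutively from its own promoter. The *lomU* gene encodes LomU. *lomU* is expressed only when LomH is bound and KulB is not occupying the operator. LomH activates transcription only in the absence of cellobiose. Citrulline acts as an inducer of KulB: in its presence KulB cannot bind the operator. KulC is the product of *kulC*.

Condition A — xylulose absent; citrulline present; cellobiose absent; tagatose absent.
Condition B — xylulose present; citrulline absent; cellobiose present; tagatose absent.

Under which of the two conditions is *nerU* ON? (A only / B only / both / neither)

Condition A:
Xylulose is absent, so DulB is active.
Citrulline is present, so KulB is inactive.
Cellobiose is absent, so LomH is active.
No repressor is bound and LomH is active, so *lomU* is transcribed.
So LomU is produced and active.
Tagatose is absent, so MibZ is active.
No repressor is bound and LomU and MibZ are active, so *kulC* is transcribed.
So KulC is produced and active.
LutT is produced constitutively and is active.
With repressor DulB bound, *nerU* is not transcribed.
→ *nerU* is OFF in A.
Condition B:
Xylulose is present, so DulB is inactive.
Citrulline is absent, so KulB is active.
Cellobiose is present, so LomH is inactive.
With repressor KulB bound, *lomU* is not transcribed.
So LomU is not produced.
Tagatose is absent, so MibZ is active.
Required activator LomU is absent, so *kulC* is not transcribed.
So KulC is not produced.
LutT is produced constitutively and is active.
No repressor is bound and LutT is active, so *nerU* is transcribed.
→ *nerU* is ON in B.

B only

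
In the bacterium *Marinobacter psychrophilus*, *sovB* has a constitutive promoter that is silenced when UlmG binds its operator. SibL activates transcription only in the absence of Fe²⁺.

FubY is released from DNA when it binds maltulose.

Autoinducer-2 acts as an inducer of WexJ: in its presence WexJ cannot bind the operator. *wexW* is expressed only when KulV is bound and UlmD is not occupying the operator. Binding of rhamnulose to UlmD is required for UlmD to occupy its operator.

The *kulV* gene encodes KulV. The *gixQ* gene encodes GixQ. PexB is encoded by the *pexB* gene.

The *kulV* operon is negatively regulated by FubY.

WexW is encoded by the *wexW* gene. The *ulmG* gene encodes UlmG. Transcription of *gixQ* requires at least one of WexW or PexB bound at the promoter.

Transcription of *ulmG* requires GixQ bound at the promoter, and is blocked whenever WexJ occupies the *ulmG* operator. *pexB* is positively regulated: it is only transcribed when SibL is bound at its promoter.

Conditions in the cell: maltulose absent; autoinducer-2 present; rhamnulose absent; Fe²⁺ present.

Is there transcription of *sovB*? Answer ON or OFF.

Maltulose is absent, so FubY is active.
With repressor FubY bound, *kulV* is not transcribed.
So KulV is not produced.
Rhamnulose is absent, so UlmD is inactive.
Required activator KulV is absent, so *wexW* is not transcribed.
So WexW is not produced.
Fe²⁺ is present, so SibL is inactive.
Required activator SibL is absent, so *pexB* is not transcribed.
So PexB is not produced.
No activator is available at the *gixQ* promoter, so *gixQ* is not transcribed.
So GixQ is not produced.
Autoinducer-2 is present, so WexJ is inactive.
Required activator GixQ is absent, so *ulmG* is not transcribed.
So UlmG is not produced.
With no repressor bound, *sovB* is transcribed.

ON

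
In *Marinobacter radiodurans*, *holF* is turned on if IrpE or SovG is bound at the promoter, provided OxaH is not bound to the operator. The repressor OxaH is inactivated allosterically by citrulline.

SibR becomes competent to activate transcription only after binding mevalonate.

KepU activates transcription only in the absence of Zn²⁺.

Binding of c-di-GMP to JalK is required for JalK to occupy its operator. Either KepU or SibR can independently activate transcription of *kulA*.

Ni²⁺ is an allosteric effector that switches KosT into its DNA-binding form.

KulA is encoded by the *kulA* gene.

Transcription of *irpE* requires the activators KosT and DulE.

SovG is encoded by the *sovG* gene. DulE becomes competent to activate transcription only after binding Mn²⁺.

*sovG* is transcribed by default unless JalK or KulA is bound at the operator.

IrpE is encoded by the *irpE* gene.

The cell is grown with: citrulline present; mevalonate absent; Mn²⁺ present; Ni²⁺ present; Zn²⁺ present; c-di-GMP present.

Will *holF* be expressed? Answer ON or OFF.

ON

Ni²⁺ is present, so KosT is active.
Mn²⁺ is present, so DulE is active.
No repressor is bound and KosT and DulE are active, so *irpE* is transcribed.
So IrpE is produced and active.
Citrulline is present, so OxaH is inactive.
c-di-GMP is present, so JalK is active.
Zn²⁺ is present, so KepU is inactive.
Mevalonate is absent, so SibR is inactive.
No activator is available at the *kulA* promoter, so *kulA* is not transcribed.
So KulA is not produced.
With repressor JalK bound, *sovG* is not transcribed.
So SovG is not produced.
Activator IrpE is present, so *holF* is transcribed.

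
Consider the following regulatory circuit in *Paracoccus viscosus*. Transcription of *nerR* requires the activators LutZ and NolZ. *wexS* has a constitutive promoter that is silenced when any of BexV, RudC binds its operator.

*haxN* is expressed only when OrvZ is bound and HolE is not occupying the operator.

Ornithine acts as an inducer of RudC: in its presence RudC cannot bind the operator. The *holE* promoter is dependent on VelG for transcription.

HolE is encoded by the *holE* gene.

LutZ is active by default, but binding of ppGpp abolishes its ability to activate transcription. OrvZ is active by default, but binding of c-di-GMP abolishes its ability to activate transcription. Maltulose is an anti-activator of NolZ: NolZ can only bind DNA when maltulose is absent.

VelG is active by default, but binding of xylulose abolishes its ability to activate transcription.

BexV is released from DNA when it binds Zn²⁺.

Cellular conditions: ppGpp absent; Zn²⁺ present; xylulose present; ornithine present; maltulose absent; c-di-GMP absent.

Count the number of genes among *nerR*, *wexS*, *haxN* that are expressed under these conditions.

3

ppGpp is absent, so LutZ is active.
Maltulose is absent, so NolZ is active.
No repressor is bound and LutZ and NolZ are active, so *nerR* is transcribed.
→ *nerR* is ON.
Zn²⁺ is present, so BexV is inactive.
Ornithine is present, so RudC is inactive.
With no repressor bound, *wexS* is transcribed.
→ *wexS* is ON.
c-di-GMP is absent, so OrvZ is active.
Xylulose is present, so VelG is inactive.
Required activator VelG is absent, so *holE* is not transcribed.
So HolE is not produced.
No repressor is bound and OrvZ is active, so *haxN* is transcribed.
→ *haxN* is ON.
3 of the 3 genes are transcribed.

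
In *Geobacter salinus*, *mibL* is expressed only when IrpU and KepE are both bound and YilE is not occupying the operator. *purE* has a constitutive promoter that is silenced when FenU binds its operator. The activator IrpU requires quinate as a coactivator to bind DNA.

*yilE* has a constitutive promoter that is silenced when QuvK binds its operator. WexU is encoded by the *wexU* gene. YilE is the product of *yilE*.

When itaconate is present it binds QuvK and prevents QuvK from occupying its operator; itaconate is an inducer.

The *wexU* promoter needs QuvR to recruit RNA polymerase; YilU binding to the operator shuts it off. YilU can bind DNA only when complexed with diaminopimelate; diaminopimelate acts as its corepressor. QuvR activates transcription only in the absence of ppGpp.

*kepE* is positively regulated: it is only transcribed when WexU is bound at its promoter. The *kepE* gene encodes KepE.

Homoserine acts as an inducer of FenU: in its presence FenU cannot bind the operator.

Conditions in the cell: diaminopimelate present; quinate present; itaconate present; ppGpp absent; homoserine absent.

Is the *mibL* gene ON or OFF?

Quinate is present, so IrpU is active.
Itaconate is present, so QuvK is inactive.
With no repressor bound, *yilE* is transcribed.
So YilE is produced and active.
Diaminopimelate is present, so YilU is active.
ppGpp is absent, so QuvR is active.
With repressor YilU bound, *wexU* is not transcribed.
So WexU is not produced.
Required activator WexU is absent, so *kepE* is not transcribed.
So KepE is not produced.
With repressor YilE bound, *mibL* is not transcribed.

OFF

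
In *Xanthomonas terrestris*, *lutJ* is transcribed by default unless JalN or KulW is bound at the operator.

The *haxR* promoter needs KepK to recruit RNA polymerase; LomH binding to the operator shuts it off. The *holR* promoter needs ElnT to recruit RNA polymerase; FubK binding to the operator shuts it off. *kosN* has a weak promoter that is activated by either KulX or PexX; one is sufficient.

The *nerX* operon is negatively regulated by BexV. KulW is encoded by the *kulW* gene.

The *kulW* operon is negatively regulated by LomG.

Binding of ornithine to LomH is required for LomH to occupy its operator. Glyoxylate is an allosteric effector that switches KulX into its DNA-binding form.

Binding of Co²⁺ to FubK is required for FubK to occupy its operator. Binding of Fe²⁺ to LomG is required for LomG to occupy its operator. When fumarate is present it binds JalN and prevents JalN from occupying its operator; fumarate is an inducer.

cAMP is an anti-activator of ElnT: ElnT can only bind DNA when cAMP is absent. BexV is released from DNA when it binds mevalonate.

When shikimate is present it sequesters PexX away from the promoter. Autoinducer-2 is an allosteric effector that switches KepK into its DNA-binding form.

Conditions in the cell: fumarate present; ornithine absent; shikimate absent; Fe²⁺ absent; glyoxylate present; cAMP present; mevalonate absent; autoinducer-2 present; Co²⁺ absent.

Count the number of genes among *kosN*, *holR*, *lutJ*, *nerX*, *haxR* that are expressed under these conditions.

2

Glyoxylate is present, so KulX is active.
Shikimate is absent, so PexX is active.
Activator KulX is present, so *kosN* is transcribed.
→ *kosN* is ON.
Co²⁺ is absent, so FubK is inactive.
cAMP is present, so ElnT is inactive.
Required activator ElnT is absent, so *holR* is not transcribed.
→ *holR* is OFF.
Fumarate is present, so JalN is inactive.
Fe²⁺ is absent, so LomG is inactive.
With no repressor bound, *kulW* is transcribed.
So KulW is produced and active.
With repressor KulW bound, *lutJ* is not transcribed.
→ *lutJ* is OFF.
Mevalonate is absent, so BexV is active.
With repressor BexV bound, *nerX* is not transcribed.
→ *nerX* is OFF.
Ornithine is absent, so LomH is inactive.
Autoinducer-2 is present, so KepK is active.
No repressor is bound and KepK is active, so *haxR* is transcribed.
→ *haxR* is ON.
2 of the 5 genes are transcribed.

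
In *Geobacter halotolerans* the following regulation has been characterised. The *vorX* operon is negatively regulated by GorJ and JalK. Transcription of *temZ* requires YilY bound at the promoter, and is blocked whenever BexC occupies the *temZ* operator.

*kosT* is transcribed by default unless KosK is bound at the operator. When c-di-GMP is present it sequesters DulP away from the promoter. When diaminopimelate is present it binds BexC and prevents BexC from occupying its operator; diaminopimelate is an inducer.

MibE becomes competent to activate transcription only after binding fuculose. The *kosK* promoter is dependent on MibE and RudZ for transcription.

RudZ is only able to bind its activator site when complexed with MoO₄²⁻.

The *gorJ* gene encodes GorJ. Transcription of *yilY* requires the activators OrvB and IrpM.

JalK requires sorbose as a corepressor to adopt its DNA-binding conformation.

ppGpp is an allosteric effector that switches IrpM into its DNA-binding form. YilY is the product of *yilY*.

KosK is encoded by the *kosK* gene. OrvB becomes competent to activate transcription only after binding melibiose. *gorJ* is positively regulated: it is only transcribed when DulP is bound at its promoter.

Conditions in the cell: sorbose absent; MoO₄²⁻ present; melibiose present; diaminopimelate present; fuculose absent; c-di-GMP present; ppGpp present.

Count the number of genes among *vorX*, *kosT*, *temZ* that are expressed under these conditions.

3

c-di-GMP is present, so DulP is inactive.
Required activator DulP is absent, so *gorJ* is not transcribed.
So GorJ is not produced.
Sorbose is absent, so JalK is inactive.
With no repressor bound, *vorX* is transcribed.
→ *vorX* is ON.
Fuculose is absent, so MibE is inactive.
MoO₄²⁻ is present, so RudZ is active.
Required activator MibE is absent, so *kosK* is not transcribed.
So KosK is not produced.
With no repressor bound, *kosT* is transcribed.
→ *kosT* is ON.
Diaminopimelate is present, so BexC is inactive.
Melibiose is present, so OrvB is active.
ppGpp is present, so IrpM is active.
No repressor is bound and OrvB and IrpM are active, so *yilY* is transcribed.
So YilY is produced and active.
No repressor is bound and YilY is active, so *temZ* is transcribed.
→ *temZ* is ON.
3 of the 3 genes are transcribed.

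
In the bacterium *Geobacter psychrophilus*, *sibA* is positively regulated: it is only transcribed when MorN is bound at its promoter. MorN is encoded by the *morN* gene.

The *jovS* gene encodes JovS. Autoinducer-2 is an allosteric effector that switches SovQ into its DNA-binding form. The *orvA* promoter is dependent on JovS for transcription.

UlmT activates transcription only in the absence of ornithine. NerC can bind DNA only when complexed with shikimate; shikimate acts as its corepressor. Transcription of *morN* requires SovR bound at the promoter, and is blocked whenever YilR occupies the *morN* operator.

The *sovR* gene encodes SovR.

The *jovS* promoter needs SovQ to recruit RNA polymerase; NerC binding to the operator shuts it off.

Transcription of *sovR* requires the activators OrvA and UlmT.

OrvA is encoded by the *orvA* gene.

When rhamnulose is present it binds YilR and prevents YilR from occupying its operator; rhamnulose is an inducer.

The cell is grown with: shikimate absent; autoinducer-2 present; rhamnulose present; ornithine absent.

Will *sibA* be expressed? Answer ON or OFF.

Shikimate is absent, so NerC is inactive.
Autoinducer-2 is present, so SovQ is active.
No repressor is bound and SovQ is active, so *jovS* is transcribed.
So JovS is produced and active.
No repressor is bound and JovS is active, so *orvA* is transcribed.
So OrvA is produced and active.
Ornithine is absent, so UlmT is active.
No repressor is bound and OrvA and UlmT are active, so *sovR* is transcribed.
So SovR is produced and active.
Rhamnulose is present, so YilR is inactive.
No repressor is bound and SovR is active, so *morN* is transcribed.
So MorN is produced and active.
No repressor is bound and MorN is active, so *sibA* is transcribed.

ON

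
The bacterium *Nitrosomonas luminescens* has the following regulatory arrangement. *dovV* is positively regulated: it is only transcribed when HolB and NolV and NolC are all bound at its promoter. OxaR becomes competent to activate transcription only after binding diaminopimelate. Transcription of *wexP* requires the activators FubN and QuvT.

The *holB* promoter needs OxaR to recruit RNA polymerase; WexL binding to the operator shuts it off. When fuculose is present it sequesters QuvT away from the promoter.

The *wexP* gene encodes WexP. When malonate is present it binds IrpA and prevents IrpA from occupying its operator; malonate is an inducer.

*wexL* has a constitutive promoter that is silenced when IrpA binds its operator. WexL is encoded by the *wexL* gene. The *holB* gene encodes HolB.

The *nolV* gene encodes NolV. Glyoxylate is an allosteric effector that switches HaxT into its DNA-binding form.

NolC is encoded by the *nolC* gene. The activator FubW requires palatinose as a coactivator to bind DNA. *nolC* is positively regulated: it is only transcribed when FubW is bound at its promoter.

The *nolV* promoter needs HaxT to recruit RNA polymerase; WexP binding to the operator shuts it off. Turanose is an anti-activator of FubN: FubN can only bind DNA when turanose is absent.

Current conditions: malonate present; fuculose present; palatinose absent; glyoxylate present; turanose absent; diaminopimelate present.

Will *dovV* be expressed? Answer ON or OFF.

OFF

Malonate is present, so IrpA is inactive.
With no repressor bound, *wexL* is transcribed.
So WexL is produced and active.
Diaminopimelate is present, so OxaR is active.
With repressor WexL bound, *holB* is not transcribed.
So HolB is not produced.
Turanose is absent, so FubN is active.
Fuculose is present, so QuvT is inactive.
Required activator QuvT is absent, so *wexP* is not transcribed.
So WexP is not produced.
Glyoxylate is present, so HaxT is active.
No repressor is bound and HaxT is active, so *nolV* is transcribed.
So NolV is produced and active.
Palatinose is absent, so FubW is inactive.
Required activator FubW is absent, so *nolC* is not transcribed.
So NolC is not produced.
Required activator HolB is absent, so *dovV* is not transcribed.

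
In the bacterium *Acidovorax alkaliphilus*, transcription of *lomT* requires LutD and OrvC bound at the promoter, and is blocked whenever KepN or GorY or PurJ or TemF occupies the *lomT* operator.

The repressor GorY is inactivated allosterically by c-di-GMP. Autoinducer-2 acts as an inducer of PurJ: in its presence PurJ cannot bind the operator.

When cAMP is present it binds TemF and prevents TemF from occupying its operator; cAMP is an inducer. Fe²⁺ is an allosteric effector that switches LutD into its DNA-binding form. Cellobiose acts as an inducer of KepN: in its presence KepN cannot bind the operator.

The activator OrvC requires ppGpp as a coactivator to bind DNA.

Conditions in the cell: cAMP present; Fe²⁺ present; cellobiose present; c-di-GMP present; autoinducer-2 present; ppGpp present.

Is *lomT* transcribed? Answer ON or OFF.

ON

Cellobiose is present, so KepN is inactive.
Fe²⁺ is present, so LutD is active.
c-di-GMP is present, so GorY is inactive.
Autoinducer-2 is present, so PurJ is inactive.
ppGpp is present, so OrvC is active.
cAMP is present, so TemF is inactive.
No repressor is bound and LutD and OrvC are active, so *lomT* is transcribed.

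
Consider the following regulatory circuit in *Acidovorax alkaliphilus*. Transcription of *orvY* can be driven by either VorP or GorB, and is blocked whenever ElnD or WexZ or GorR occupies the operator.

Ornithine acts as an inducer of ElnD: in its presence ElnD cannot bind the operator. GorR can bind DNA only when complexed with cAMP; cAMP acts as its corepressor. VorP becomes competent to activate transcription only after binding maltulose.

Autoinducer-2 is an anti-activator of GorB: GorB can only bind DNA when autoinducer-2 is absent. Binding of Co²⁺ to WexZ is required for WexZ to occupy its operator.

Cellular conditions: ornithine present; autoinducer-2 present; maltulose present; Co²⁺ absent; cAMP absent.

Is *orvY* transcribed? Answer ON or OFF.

ON

Maltulose is present, so VorP is active.
Ornithine is present, so ElnD is inactive.
Autoinducer-2 is present, so GorB is inactive.
Co²⁺ is absent, so WexZ is inactive.
cAMP is absent, so GorR is inactive.
Activator VorP is present, so *orvY* is transcribed.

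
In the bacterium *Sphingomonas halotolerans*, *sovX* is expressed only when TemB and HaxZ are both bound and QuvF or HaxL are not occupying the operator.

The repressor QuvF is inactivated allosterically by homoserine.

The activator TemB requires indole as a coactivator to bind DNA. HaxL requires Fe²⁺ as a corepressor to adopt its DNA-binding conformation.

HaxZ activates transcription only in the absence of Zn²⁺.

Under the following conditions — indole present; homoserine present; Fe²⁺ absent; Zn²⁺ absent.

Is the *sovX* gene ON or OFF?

Homoserine is present, so QuvF is inactive.
Indole is present, so TemB is active.
Fe²⁺ is absent, so HaxL is inactive.
Zn²⁺ is absent, so HaxZ is active.
No repressor is bound and TemB and HaxZ are active, so *sovX* is transcribed.

ON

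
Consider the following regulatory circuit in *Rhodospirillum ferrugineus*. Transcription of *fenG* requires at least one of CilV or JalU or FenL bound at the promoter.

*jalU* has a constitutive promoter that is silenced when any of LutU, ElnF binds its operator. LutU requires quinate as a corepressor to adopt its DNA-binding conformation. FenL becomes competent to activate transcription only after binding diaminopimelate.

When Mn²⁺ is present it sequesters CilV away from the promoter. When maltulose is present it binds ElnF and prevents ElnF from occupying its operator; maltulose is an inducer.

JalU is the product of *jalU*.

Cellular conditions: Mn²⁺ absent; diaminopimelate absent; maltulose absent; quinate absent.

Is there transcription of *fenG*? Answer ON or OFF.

ON

Mn²⁺ is absent, so CilV is active.
Quinate is absent, so LutU is inactive.
Maltulose is absent, so ElnF is active.
With repressor ElnF bound, *jalU* is not transcribed.
So JalU is not produced.
Diaminopimelate is absent, so FenL is inactive.
Activator CilV is present, so *fenG* is transcribed.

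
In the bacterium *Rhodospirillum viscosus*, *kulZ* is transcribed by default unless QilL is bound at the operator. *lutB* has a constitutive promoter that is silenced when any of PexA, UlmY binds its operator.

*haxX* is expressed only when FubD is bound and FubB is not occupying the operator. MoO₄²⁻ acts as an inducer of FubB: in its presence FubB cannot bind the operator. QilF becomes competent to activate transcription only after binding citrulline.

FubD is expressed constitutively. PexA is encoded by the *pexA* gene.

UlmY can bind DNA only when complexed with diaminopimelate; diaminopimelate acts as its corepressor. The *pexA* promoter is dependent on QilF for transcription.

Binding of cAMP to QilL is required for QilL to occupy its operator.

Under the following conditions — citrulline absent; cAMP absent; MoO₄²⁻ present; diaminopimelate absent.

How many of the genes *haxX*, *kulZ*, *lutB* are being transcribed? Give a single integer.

FubD is produced constitutively and is active.
MoO₄²⁻ is present, so FubB is inactive.
No repressor is bound and FubD is active, so *haxX* is transcribed.
→ *haxX* is ON.
cAMP is absent, so QilL is inactive.
With no repressor bound, *kulZ* is transcribed.
→ *kulZ* is ON.
Citrulline is absent, so QilF is inactive.
Required activator QilF is absent, so *pexA* is not transcribed.
So PexA is not produced.
Diaminopimelate is absent, so UlmY is inactive.
With no repressor bound, *lutB* is transcribed.
→ *lutB* is ON.
3 of the 3 genes are transcribed.

3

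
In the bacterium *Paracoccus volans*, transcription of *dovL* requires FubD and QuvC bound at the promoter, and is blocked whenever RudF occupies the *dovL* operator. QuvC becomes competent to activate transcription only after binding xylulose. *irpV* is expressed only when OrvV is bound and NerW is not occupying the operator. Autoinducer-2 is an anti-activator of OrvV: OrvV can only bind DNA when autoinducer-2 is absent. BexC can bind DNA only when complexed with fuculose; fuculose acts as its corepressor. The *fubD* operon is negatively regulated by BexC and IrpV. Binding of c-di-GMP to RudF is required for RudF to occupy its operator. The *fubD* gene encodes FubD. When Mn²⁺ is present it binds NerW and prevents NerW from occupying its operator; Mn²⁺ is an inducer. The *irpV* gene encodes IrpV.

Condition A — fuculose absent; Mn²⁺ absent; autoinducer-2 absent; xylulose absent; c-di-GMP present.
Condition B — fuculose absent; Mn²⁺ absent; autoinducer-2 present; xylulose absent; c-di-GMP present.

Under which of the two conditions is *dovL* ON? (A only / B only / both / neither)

neither

Condition A:
Fuculose is absent, so BexC is inactive.
Mn²⁺ is absent, so NerW is active.
Autoinducer-2 is absent, so OrvV is active.
With repressor NerW bound, *irpV* is not transcribed.
So IrpV is not produced.
With no repressor bound, *fubD* is transcribed.
So FubD is produced and active.
Xylulose is absent, so QuvC is inactive.
c-di-GMP is present, so RudF is active.
With repressor RudF bound, *dovL* is not transcribed.
→ *dovL* is OFF in A.
Condition B:
Fuculose is absent, so BexC is inactive.
Mn²⁺ is absent, so NerW is active.
Autoinducer-2 is present, so OrvV is inactive.
With repressor NerW bound, *irpV* is not transcribed.
So IrpV is not produced.
With no repressor bound, *fubD* is transcribed.
So FubD is produced and active.
Xylulose is absent, so QuvC is inactive.
c-di-GMP is present, so RudF is active.
With repressor RudF bound, *dovL* is not transcribed.
→ *dovL* is OFF in B.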